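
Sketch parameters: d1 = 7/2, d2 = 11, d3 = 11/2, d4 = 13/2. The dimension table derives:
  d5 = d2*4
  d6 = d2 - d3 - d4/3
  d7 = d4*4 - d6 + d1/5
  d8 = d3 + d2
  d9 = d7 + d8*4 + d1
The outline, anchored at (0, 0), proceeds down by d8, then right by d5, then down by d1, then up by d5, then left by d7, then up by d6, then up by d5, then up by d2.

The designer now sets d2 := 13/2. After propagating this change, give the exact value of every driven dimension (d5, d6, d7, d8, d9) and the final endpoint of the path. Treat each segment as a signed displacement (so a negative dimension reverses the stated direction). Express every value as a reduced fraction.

d5 = 26
d6 = -7/6
d7 = 418/15
d8 = 12
d9 = 2381/30
endpoint = (-28/15, 251/6)

Apply edit: d2 := 13/2
  d5 = d2*4 = 26
  d6 = d2 - d3 - d4/3 = -7/6
  d7 = d4*4 - d6 + d1/5 = 418/15
  d8 = d3 + d2 = 12
  d9 = d7 + d8*4 + d1 = 2381/30
Walk from origin (0, 0):
  seg 1: down by d8 = 12 → (0, -12)
  seg 2: right by d5 = 26 → (26, -12)
  seg 3: down by d1 = 7/2 → (26, -31/2)
  seg 4: up by d5 = 26 → (26, 21/2)
  seg 5: left by d7 = 418/15 → (-28/15, 21/2)
  seg 6: up by d6 = -7/6 → (-28/15, 28/3)
  seg 7: up by d5 = 26 → (-28/15, 106/3)
  seg 8: up by d2 = 13/2 → (-28/15, 251/6)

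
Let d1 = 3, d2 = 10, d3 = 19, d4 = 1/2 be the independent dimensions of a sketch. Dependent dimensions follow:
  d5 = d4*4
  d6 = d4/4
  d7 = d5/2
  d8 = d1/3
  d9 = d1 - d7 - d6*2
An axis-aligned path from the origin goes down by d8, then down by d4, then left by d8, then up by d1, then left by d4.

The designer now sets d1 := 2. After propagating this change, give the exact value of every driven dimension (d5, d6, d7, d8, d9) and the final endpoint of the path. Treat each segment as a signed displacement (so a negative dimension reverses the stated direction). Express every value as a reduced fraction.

Apply edit: d1 := 2
  d5 = d4*4 = 2
  d6 = d4/4 = 1/8
  d7 = d5/2 = 1
  d8 = d1/3 = 2/3
  d9 = d1 - d7 - d6*2 = 3/4
Walk from origin (0, 0):
  seg 1: down by d8 = 2/3 → (0, -2/3)
  seg 2: down by d4 = 1/2 → (0, -7/6)
  seg 3: left by d8 = 2/3 → (-2/3, -7/6)
  seg 4: up by d1 = 2 → (-2/3, 5/6)
  seg 5: left by d4 = 1/2 → (-7/6, 5/6)

d5 = 2
d6 = 1/8
d7 = 1
d8 = 2/3
d9 = 3/4
endpoint = (-7/6, 5/6)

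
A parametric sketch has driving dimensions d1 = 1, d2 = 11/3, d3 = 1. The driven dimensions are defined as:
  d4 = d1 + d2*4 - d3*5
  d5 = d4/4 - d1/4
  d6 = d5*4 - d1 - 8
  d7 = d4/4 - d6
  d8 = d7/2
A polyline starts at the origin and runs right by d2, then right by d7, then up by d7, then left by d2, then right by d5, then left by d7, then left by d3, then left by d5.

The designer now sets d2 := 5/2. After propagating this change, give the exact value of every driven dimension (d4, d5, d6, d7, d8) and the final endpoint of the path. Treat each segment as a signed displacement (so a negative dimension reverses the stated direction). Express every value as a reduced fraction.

d4 = 6
d5 = 5/4
d6 = -4
d7 = 11/2
d8 = 11/4
endpoint = (-1, 11/2)

Apply edit: d2 := 5/2
  d4 = d1 + d2*4 - d3*5 = 6
  d5 = d4/4 - d1/4 = 5/4
  d6 = d5*4 - d1 - 8 = -4
  d7 = d4/4 - d6 = 11/2
  d8 = d7/2 = 11/4
Walk from origin (0, 0):
  seg 1: right by d2 = 5/2 → (5/2, 0)
  seg 2: right by d7 = 11/2 → (8, 0)
  seg 3: up by d7 = 11/2 → (8, 11/2)
  seg 4: left by d2 = 5/2 → (11/2, 11/2)
  seg 5: right by d5 = 5/4 → (27/4, 11/2)
  seg 6: left by d7 = 11/2 → (5/4, 11/2)
  seg 7: left by d3 = 1 → (1/4, 11/2)
  seg 8: left by d5 = 5/4 → (-1, 11/2)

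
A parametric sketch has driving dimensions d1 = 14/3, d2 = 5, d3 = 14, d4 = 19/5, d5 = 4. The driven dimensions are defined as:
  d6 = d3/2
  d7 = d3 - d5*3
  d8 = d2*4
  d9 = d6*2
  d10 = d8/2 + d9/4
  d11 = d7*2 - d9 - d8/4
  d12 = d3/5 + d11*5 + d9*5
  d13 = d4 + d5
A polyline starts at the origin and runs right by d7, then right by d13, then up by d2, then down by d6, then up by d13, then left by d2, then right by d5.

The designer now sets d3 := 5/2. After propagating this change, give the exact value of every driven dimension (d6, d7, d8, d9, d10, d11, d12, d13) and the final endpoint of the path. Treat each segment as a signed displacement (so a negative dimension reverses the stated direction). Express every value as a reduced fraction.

d6 = 5/4
d7 = -19/2
d8 = 20
d9 = 5/2
d10 = 85/8
d11 = -53/2
d12 = -239/2
d13 = 39/5
endpoint = (-27/10, 231/20)

Apply edit: d3 := 5/2
  d6 = d3/2 = 5/4
  d7 = d3 - d5*3 = -19/2
  d8 = d2*4 = 20
  d9 = d6*2 = 5/2
  d10 = d8/2 + d9/4 = 85/8
  d11 = d7*2 - d9 - d8/4 = -53/2
  d12 = d3/5 + d11*5 + d9*5 = -239/2
  d13 = d4 + d5 = 39/5
Walk from origin (0, 0):
  seg 1: right by d7 = -19/2 → (-19/2, 0)
  seg 2: right by d13 = 39/5 → (-17/10, 0)
  seg 3: up by d2 = 5 → (-17/10, 5)
  seg 4: down by d6 = 5/4 → (-17/10, 15/4)
  seg 5: up by d13 = 39/5 → (-17/10, 231/20)
  seg 6: left by d2 = 5 → (-67/10, 231/20)
  seg 7: right by d5 = 4 → (-27/10, 231/20)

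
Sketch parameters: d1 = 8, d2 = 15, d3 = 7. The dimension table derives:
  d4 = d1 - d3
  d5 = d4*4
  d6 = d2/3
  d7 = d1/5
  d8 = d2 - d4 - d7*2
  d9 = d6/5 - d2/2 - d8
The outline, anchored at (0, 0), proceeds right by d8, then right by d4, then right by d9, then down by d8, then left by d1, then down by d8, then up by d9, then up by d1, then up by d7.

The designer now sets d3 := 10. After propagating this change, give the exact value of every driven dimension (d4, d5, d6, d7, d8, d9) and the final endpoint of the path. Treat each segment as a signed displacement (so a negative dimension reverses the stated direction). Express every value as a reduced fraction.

d4 = -2
d5 = -8
d6 = 5
d7 = 8/5
d8 = 69/5
d9 = -203/10
endpoint = (-33/2, -383/10)

Apply edit: d3 := 10
  d4 = d1 - d3 = -2
  d5 = d4*4 = -8
  d6 = d2/3 = 5
  d7 = d1/5 = 8/5
  d8 = d2 - d4 - d7*2 = 69/5
  d9 = d6/5 - d2/2 - d8 = -203/10
Walk from origin (0, 0):
  seg 1: right by d8 = 69/5 → (69/5, 0)
  seg 2: right by d4 = -2 → (59/5, 0)
  seg 3: right by d9 = -203/10 → (-17/2, 0)
  seg 4: down by d8 = 69/5 → (-17/2, -69/5)
  seg 5: left by d1 = 8 → (-33/2, -69/5)
  seg 6: down by d8 = 69/5 → (-33/2, -138/5)
  seg 7: up by d9 = -203/10 → (-33/2, -479/10)
  seg 8: up by d1 = 8 → (-33/2, -399/10)
  seg 9: up by d7 = 8/5 → (-33/2, -383/10)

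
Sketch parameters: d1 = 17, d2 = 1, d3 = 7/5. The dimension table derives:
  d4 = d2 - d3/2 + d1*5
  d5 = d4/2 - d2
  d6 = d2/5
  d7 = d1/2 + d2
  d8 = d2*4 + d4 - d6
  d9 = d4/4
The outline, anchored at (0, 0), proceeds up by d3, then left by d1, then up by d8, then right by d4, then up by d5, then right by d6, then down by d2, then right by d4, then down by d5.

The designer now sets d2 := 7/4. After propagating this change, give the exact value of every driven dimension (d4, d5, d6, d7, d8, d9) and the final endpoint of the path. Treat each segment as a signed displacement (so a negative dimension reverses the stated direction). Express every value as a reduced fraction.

d4 = 1721/20
d5 = 1651/40
d6 = 7/20
d7 = 41/4
d8 = 927/10
d9 = 1721/80
endpoint = (3109/20, 1847/20)

Apply edit: d2 := 7/4
  d4 = d2 - d3/2 + d1*5 = 1721/20
  d5 = d4/2 - d2 = 1651/40
  d6 = d2/5 = 7/20
  d7 = d1/2 + d2 = 41/4
  d8 = d2*4 + d4 - d6 = 927/10
  d9 = d4/4 = 1721/80
Walk from origin (0, 0):
  seg 1: up by d3 = 7/5 → (0, 7/5)
  seg 2: left by d1 = 17 → (-17, 7/5)
  seg 3: up by d8 = 927/10 → (-17, 941/10)
  seg 4: right by d4 = 1721/20 → (1381/20, 941/10)
  seg 5: up by d5 = 1651/40 → (1381/20, 1083/8)
  seg 6: right by d6 = 7/20 → (347/5, 1083/8)
  seg 7: down by d2 = 7/4 → (347/5, 1069/8)
  seg 8: right by d4 = 1721/20 → (3109/20, 1069/8)
  seg 9: down by d5 = 1651/40 → (3109/20, 1847/20)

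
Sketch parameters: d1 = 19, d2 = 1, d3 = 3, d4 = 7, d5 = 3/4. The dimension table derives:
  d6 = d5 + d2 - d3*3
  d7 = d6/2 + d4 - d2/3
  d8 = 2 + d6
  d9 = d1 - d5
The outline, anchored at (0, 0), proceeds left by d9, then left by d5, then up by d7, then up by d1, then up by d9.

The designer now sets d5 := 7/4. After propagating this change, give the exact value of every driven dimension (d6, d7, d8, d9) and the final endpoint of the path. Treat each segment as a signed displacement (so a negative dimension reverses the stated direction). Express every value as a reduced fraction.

d6 = -25/4
d7 = 85/24
d8 = -17/4
d9 = 69/4
endpoint = (-19, 955/24)

Apply edit: d5 := 7/4
  d6 = d5 + d2 - d3*3 = -25/4
  d7 = d6/2 + d4 - d2/3 = 85/24
  d8 = 2 + d6 = -17/4
  d9 = d1 - d5 = 69/4
Walk from origin (0, 0):
  seg 1: left by d9 = 69/4 → (-69/4, 0)
  seg 2: left by d5 = 7/4 → (-19, 0)
  seg 3: up by d7 = 85/24 → (-19, 85/24)
  seg 4: up by d1 = 19 → (-19, 541/24)
  seg 5: up by d9 = 69/4 → (-19, 955/24)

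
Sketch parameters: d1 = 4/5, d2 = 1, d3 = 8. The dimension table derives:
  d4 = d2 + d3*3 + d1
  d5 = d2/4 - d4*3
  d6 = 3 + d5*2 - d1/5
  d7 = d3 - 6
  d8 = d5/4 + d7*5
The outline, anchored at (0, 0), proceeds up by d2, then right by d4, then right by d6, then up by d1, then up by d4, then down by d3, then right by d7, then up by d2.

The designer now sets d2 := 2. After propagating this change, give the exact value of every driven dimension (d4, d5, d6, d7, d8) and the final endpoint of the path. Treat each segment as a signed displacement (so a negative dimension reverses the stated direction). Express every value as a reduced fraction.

d4 = 134/5
d5 = -799/10
d6 = -3924/25
d7 = 2
d8 = -399/40
endpoint = (-3204/25, 118/5)

Apply edit: d2 := 2
  d4 = d2 + d3*3 + d1 = 134/5
  d5 = d2/4 - d4*3 = -799/10
  d6 = 3 + d5*2 - d1/5 = -3924/25
  d7 = d3 - 6 = 2
  d8 = d5/4 + d7*5 = -399/40
Walk from origin (0, 0):
  seg 1: up by d2 = 2 → (0, 2)
  seg 2: right by d4 = 134/5 → (134/5, 2)
  seg 3: right by d6 = -3924/25 → (-3254/25, 2)
  seg 4: up by d1 = 4/5 → (-3254/25, 14/5)
  seg 5: up by d4 = 134/5 → (-3254/25, 148/5)
  seg 6: down by d3 = 8 → (-3254/25, 108/5)
  seg 7: right by d7 = 2 → (-3204/25, 108/5)
  seg 8: up by d2 = 2 → (-3204/25, 118/5)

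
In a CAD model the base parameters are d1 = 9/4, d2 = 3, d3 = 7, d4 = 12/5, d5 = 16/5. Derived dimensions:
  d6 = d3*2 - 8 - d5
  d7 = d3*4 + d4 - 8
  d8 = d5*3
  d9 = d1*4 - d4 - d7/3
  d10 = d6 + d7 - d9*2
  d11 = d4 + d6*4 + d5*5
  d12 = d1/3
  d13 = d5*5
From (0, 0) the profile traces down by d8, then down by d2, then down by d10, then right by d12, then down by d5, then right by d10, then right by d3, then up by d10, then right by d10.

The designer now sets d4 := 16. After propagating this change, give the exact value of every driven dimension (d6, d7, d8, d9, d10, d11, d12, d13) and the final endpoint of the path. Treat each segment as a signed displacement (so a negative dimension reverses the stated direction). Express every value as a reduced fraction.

d6 = 14/5
d7 = 36
d8 = 48/5
d9 = -19
d10 = 384/5
d11 = 216/5
d12 = 3/4
d13 = 16
endpoint = (3227/20, -79/5)

Apply edit: d4 := 16
  d6 = d3*2 - 8 - d5 = 14/5
  d7 = d3*4 + d4 - 8 = 36
  d8 = d5*3 = 48/5
  d9 = d1*4 - d4 - d7/3 = -19
  d10 = d6 + d7 - d9*2 = 384/5
  d11 = d4 + d6*4 + d5*5 = 216/5
  d12 = d1/3 = 3/4
  d13 = d5*5 = 16
Walk from origin (0, 0):
  seg 1: down by d8 = 48/5 → (0, -48/5)
  seg 2: down by d2 = 3 → (0, -63/5)
  seg 3: down by d10 = 384/5 → (0, -447/5)
  seg 4: right by d12 = 3/4 → (3/4, -447/5)
  seg 5: down by d5 = 16/5 → (3/4, -463/5)
  seg 6: right by d10 = 384/5 → (1551/20, -463/5)
  seg 7: right by d3 = 7 → (1691/20, -463/5)
  seg 8: up by d10 = 384/5 → (1691/20, -79/5)
  seg 9: right by d10 = 384/5 → (3227/20, -79/5)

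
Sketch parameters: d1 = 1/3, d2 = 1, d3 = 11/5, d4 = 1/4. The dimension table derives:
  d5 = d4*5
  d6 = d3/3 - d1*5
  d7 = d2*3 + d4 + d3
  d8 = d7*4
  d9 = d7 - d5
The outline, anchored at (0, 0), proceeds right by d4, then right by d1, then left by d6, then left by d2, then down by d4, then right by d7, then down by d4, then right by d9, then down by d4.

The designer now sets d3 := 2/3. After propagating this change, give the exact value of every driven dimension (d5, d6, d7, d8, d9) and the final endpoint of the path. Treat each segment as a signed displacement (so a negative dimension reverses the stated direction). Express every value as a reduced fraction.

Apply edit: d3 := 2/3
  d5 = d4*5 = 5/4
  d6 = d3/3 - d1*5 = -13/9
  d7 = d2*3 + d4 + d3 = 47/12
  d8 = d7*4 = 47/3
  d9 = d7 - d5 = 8/3
Walk from origin (0, 0):
  seg 1: right by d4 = 1/4 → (1/4, 0)
  seg 2: right by d1 = 1/3 → (7/12, 0)
  seg 3: left by d6 = -13/9 → (73/36, 0)
  seg 4: left by d2 = 1 → (37/36, 0)
  seg 5: down by d4 = 1/4 → (37/36, -1/4)
  seg 6: right by d7 = 47/12 → (89/18, -1/4)
  seg 7: down by d4 = 1/4 → (89/18, -1/2)
  seg 8: right by d9 = 8/3 → (137/18, -1/2)
  seg 9: down by d4 = 1/4 → (137/18, -3/4)

d5 = 5/4
d6 = -13/9
d7 = 47/12
d8 = 47/3
d9 = 8/3
endpoint = (137/18, -3/4)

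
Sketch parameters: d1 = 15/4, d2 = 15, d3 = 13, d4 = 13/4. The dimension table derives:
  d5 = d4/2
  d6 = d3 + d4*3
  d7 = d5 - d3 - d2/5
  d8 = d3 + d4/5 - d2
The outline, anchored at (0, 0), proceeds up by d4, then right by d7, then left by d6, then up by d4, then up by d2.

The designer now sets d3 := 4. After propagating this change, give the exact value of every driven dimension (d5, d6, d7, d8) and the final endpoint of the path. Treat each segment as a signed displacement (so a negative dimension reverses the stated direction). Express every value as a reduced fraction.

Apply edit: d3 := 4
  d5 = d4/2 = 13/8
  d6 = d3 + d4*3 = 55/4
  d7 = d5 - d3 - d2/5 = -43/8
  d8 = d3 + d4/5 - d2 = -207/20
Walk from origin (0, 0):
  seg 1: up by d4 = 13/4 → (0, 13/4)
  seg 2: right by d7 = -43/8 → (-43/8, 13/4)
  seg 3: left by d6 = 55/4 → (-153/8, 13/4)
  seg 4: up by d4 = 13/4 → (-153/8, 13/2)
  seg 5: up by d2 = 15 → (-153/8, 43/2)

d5 = 13/8
d6 = 55/4
d7 = -43/8
d8 = -207/20
endpoint = (-153/8, 43/2)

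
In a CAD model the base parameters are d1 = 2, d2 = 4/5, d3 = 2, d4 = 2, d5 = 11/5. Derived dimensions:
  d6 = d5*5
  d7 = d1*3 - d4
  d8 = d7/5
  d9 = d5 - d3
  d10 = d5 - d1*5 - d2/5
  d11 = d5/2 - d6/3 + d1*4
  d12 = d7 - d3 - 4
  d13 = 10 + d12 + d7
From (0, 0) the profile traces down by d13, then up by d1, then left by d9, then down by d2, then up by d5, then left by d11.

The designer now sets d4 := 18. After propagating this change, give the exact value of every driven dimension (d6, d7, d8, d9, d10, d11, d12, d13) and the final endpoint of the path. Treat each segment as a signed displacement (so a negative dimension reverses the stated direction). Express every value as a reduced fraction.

d6 = 11
d7 = -12
d8 = -12/5
d9 = 1/5
d10 = -199/25
d11 = 163/30
d12 = -18
d13 = -20
endpoint = (-169/30, 117/5)

Apply edit: d4 := 18
  d6 = d5*5 = 11
  d7 = d1*3 - d4 = -12
  d8 = d7/5 = -12/5
  d9 = d5 - d3 = 1/5
  d10 = d5 - d1*5 - d2/5 = -199/25
  d11 = d5/2 - d6/3 + d1*4 = 163/30
  d12 = d7 - d3 - 4 = -18
  d13 = 10 + d12 + d7 = -20
Walk from origin (0, 0):
  seg 1: down by d13 = -20 → (0, 20)
  seg 2: up by d1 = 2 → (0, 22)
  seg 3: left by d9 = 1/5 → (-1/5, 22)
  seg 4: down by d2 = 4/5 → (-1/5, 106/5)
  seg 5: up by d5 = 11/5 → (-1/5, 117/5)
  seg 6: left by d11 = 163/30 → (-169/30, 117/5)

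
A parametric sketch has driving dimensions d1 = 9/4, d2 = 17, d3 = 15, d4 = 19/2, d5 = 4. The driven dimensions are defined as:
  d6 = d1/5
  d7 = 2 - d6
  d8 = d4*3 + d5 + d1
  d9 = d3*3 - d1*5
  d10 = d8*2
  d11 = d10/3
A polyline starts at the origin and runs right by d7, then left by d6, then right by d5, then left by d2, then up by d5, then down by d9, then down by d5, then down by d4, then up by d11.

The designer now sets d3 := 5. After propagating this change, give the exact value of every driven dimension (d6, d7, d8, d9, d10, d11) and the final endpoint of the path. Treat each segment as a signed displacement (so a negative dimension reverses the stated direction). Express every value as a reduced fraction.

d6 = 9/20
d7 = 31/20
d8 = 139/4
d9 = 15/4
d10 = 139/2
d11 = 139/6
endpoint = (-119/10, 119/12)

Apply edit: d3 := 5
  d6 = d1/5 = 9/20
  d7 = 2 - d6 = 31/20
  d8 = d4*3 + d5 + d1 = 139/4
  d9 = d3*3 - d1*5 = 15/4
  d10 = d8*2 = 139/2
  d11 = d10/3 = 139/6
Walk from origin (0, 0):
  seg 1: right by d7 = 31/20 → (31/20, 0)
  seg 2: left by d6 = 9/20 → (11/10, 0)
  seg 3: right by d5 = 4 → (51/10, 0)
  seg 4: left by d2 = 17 → (-119/10, 0)
  seg 5: up by d5 = 4 → (-119/10, 4)
  seg 6: down by d9 = 15/4 → (-119/10, 1/4)
  seg 7: down by d5 = 4 → (-119/10, -15/4)
  seg 8: down by d4 = 19/2 → (-119/10, -53/4)
  seg 9: up by d11 = 139/6 → (-119/10, 119/12)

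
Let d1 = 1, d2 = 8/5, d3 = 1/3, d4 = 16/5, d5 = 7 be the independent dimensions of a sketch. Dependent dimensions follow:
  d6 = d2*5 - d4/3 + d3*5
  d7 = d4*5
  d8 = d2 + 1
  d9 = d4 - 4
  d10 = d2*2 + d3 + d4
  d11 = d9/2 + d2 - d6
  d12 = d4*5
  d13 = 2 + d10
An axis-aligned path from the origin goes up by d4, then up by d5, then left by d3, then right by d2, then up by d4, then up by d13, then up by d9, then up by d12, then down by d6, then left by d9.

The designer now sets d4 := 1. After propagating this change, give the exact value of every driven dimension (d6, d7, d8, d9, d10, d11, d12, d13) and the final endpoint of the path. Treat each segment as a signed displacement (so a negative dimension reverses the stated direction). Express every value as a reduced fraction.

Apply edit: d4 := 1
  d6 = d2*5 - d4/3 + d3*5 = 28/3
  d7 = d4*5 = 5
  d8 = d2 + 1 = 13/5
  d9 = d4 - 4 = -3
  d10 = d2*2 + d3 + d4 = 68/15
  d11 = d9/2 + d2 - d6 = -277/30
  d12 = d4*5 = 5
  d13 = 2 + d10 = 98/15
Walk from origin (0, 0):
  seg 1: up by d4 = 1 → (0, 1)
  seg 2: up by d5 = 7 → (0, 8)
  seg 3: left by d3 = 1/3 → (-1/3, 8)
  seg 4: right by d2 = 8/5 → (19/15, 8)
  seg 5: up by d4 = 1 → (19/15, 9)
  seg 6: up by d13 = 98/15 → (19/15, 233/15)
  seg 7: up by d9 = -3 → (19/15, 188/15)
  seg 8: up by d12 = 5 → (19/15, 263/15)
  seg 9: down by d6 = 28/3 → (19/15, 41/5)
  seg 10: left by d9 = -3 → (64/15, 41/5)

d6 = 28/3
d7 = 5
d8 = 13/5
d9 = -3
d10 = 68/15
d11 = -277/30
d12 = 5
d13 = 98/15
endpoint = (64/15, 41/5)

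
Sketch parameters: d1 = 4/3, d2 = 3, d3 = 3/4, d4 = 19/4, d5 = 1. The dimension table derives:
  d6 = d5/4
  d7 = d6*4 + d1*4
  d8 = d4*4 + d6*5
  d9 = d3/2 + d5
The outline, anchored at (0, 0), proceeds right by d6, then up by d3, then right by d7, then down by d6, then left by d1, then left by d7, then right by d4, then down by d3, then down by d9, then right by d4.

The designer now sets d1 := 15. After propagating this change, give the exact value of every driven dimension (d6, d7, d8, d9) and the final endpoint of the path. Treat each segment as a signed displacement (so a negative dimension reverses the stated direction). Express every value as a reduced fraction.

d6 = 1/4
d7 = 61
d8 = 81/4
d9 = 11/8
endpoint = (-21/4, -13/8)

Apply edit: d1 := 15
  d6 = d5/4 = 1/4
  d7 = d6*4 + d1*4 = 61
  d8 = d4*4 + d6*5 = 81/4
  d9 = d3/2 + d5 = 11/8
Walk from origin (0, 0):
  seg 1: right by d6 = 1/4 → (1/4, 0)
  seg 2: up by d3 = 3/4 → (1/4, 3/4)
  seg 3: right by d7 = 61 → (245/4, 3/4)
  seg 4: down by d6 = 1/4 → (245/4, 1/2)
  seg 5: left by d1 = 15 → (185/4, 1/2)
  seg 6: left by d7 = 61 → (-59/4, 1/2)
  seg 7: right by d4 = 19/4 → (-10, 1/2)
  seg 8: down by d3 = 3/4 → (-10, -1/4)
  seg 9: down by d9 = 11/8 → (-10, -13/8)
  seg 10: right by d4 = 19/4 → (-21/4, -13/8)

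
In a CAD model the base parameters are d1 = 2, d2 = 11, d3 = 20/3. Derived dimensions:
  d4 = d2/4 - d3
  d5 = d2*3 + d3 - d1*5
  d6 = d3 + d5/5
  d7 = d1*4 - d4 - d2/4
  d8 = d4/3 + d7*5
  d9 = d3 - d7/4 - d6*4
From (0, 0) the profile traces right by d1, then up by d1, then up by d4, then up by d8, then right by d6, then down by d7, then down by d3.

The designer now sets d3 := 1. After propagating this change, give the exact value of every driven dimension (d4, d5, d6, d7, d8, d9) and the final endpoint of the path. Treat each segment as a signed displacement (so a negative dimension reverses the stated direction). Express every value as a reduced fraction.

d4 = 7/4
d5 = 24
d6 = 29/5
d7 = 7/2
d8 = 217/12
d9 = -923/40
endpoint = (39/5, 52/3)

Apply edit: d3 := 1
  d4 = d2/4 - d3 = 7/4
  d5 = d2*3 + d3 - d1*5 = 24
  d6 = d3 + d5/5 = 29/5
  d7 = d1*4 - d4 - d2/4 = 7/2
  d8 = d4/3 + d7*5 = 217/12
  d9 = d3 - d7/4 - d6*4 = -923/40
Walk from origin (0, 0):
  seg 1: right by d1 = 2 → (2, 0)
  seg 2: up by d1 = 2 → (2, 2)
  seg 3: up by d4 = 7/4 → (2, 15/4)
  seg 4: up by d8 = 217/12 → (2, 131/6)
  seg 5: right by d6 = 29/5 → (39/5, 131/6)
  seg 6: down by d7 = 7/2 → (39/5, 55/3)
  seg 7: down by d3 = 1 → (39/5, 52/3)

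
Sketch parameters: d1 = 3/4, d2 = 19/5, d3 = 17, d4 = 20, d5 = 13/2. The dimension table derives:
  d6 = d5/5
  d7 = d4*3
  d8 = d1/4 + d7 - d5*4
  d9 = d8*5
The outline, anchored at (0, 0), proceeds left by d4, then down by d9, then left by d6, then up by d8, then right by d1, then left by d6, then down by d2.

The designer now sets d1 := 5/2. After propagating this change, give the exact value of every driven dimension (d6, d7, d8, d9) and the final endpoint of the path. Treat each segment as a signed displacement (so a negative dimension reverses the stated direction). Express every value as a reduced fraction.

d6 = 13/10
d7 = 60
d8 = 277/8
d9 = 1385/8
endpoint = (-201/10, -1423/10)

Apply edit: d1 := 5/2
  d6 = d5/5 = 13/10
  d7 = d4*3 = 60
  d8 = d1/4 + d7 - d5*4 = 277/8
  d9 = d8*5 = 1385/8
Walk from origin (0, 0):
  seg 1: left by d4 = 20 → (-20, 0)
  seg 2: down by d9 = 1385/8 → (-20, -1385/8)
  seg 3: left by d6 = 13/10 → (-213/10, -1385/8)
  seg 4: up by d8 = 277/8 → (-213/10, -277/2)
  seg 5: right by d1 = 5/2 → (-94/5, -277/2)
  seg 6: left by d6 = 13/10 → (-201/10, -277/2)
  seg 7: down by d2 = 19/5 → (-201/10, -1423/10)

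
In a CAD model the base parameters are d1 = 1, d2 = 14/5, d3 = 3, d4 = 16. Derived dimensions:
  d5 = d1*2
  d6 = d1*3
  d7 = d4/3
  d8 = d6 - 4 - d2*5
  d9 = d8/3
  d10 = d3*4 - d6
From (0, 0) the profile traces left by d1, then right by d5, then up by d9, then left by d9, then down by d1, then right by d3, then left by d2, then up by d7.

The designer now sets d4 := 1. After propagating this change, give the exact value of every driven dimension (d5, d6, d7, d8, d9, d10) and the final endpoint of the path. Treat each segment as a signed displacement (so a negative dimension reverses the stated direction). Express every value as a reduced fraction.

Apply edit: d4 := 1
  d5 = d1*2 = 2
  d6 = d1*3 = 3
  d7 = d4/3 = 1/3
  d8 = d6 - 4 - d2*5 = -15
  d9 = d8/3 = -5
  d10 = d3*4 - d6 = 9
Walk from origin (0, 0):
  seg 1: left by d1 = 1 → (-1, 0)
  seg 2: right by d5 = 2 → (1, 0)
  seg 3: up by d9 = -5 → (1, -5)
  seg 4: left by d9 = -5 → (6, -5)
  seg 5: down by d1 = 1 → (6, -6)
  seg 6: right by d3 = 3 → (9, -6)
  seg 7: left by d2 = 14/5 → (31/5, -6)
  seg 8: up by d7 = 1/3 → (31/5, -17/3)

d5 = 2
d6 = 3
d7 = 1/3
d8 = -15
d9 = -5
d10 = 9
endpoint = (31/5, -17/3)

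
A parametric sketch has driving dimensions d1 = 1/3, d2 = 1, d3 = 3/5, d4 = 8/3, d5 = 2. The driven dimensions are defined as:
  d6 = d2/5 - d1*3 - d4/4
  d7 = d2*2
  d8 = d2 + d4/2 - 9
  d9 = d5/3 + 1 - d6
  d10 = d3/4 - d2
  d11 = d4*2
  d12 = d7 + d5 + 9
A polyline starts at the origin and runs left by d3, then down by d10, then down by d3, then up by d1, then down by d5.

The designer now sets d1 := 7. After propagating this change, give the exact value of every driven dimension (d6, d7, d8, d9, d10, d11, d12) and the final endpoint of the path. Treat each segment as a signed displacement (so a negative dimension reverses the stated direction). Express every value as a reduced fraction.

Apply edit: d1 := 7
  d6 = d2/5 - d1*3 - d4/4 = -322/15
  d7 = d2*2 = 2
  d8 = d2 + d4/2 - 9 = -20/3
  d9 = d5/3 + 1 - d6 = 347/15
  d10 = d3/4 - d2 = -17/20
  d11 = d4*2 = 16/3
  d12 = d7 + d5 + 9 = 13
Walk from origin (0, 0):
  seg 1: left by d3 = 3/5 → (-3/5, 0)
  seg 2: down by d10 = -17/20 → (-3/5, 17/20)
  seg 3: down by d3 = 3/5 → (-3/5, 1/4)
  seg 4: up by d1 = 7 → (-3/5, 29/4)
  seg 5: down by d5 = 2 → (-3/5, 21/4)

d6 = -322/15
d7 = 2
d8 = -20/3
d9 = 347/15
d10 = -17/20
d11 = 16/3
d12 = 13
endpoint = (-3/5, 21/4)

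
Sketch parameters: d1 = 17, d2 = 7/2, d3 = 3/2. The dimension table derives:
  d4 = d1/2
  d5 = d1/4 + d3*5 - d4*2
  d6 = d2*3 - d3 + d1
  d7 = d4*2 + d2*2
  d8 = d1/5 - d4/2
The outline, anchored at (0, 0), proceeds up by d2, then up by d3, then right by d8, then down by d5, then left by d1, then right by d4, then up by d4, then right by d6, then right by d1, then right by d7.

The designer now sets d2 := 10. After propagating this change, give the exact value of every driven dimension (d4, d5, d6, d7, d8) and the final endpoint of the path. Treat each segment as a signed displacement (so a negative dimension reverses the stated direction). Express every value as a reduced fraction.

d4 = 17/2
d5 = -21/4
d6 = 91/2
d7 = 37
d8 = -17/20
endpoint = (1803/20, 101/4)

Apply edit: d2 := 10
  d4 = d1/2 = 17/2
  d5 = d1/4 + d3*5 - d4*2 = -21/4
  d6 = d2*3 - d3 + d1 = 91/2
  d7 = d4*2 + d2*2 = 37
  d8 = d1/5 - d4/2 = -17/20
Walk from origin (0, 0):
  seg 1: up by d2 = 10 → (0, 10)
  seg 2: up by d3 = 3/2 → (0, 23/2)
  seg 3: right by d8 = -17/20 → (-17/20, 23/2)
  seg 4: down by d5 = -21/4 → (-17/20, 67/4)
  seg 5: left by d1 = 17 → (-357/20, 67/4)
  seg 6: right by d4 = 17/2 → (-187/20, 67/4)
  seg 7: up by d4 = 17/2 → (-187/20, 101/4)
  seg 8: right by d6 = 91/2 → (723/20, 101/4)
  seg 9: right by d1 = 17 → (1063/20, 101/4)
  seg 10: right by d7 = 37 → (1803/20, 101/4)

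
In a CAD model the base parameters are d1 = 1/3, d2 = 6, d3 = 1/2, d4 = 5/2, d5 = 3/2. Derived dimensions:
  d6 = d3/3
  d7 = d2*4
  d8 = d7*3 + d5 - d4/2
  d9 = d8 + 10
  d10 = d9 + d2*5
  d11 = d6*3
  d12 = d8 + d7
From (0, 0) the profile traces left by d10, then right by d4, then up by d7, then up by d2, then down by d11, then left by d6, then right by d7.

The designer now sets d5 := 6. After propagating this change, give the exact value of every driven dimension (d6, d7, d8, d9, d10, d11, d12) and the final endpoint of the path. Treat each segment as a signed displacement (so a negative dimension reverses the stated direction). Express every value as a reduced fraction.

Apply edit: d5 := 6
  d6 = d3/3 = 1/6
  d7 = d2*4 = 24
  d8 = d7*3 + d5 - d4/2 = 307/4
  d9 = d8 + 10 = 347/4
  d10 = d9 + d2*5 = 467/4
  d11 = d6*3 = 1/2
  d12 = d8 + d7 = 403/4
Walk from origin (0, 0):
  seg 1: left by d10 = 467/4 → (-467/4, 0)
  seg 2: right by d4 = 5/2 → (-457/4, 0)
  seg 3: up by d7 = 24 → (-457/4, 24)
  seg 4: up by d2 = 6 → (-457/4, 30)
  seg 5: down by d11 = 1/2 → (-457/4, 59/2)
  seg 6: left by d6 = 1/6 → (-1373/12, 59/2)
  seg 7: right by d7 = 24 → (-1085/12, 59/2)

d6 = 1/6
d7 = 24
d8 = 307/4
d9 = 347/4
d10 = 467/4
d11 = 1/2
d12 = 403/4
endpoint = (-1085/12, 59/2)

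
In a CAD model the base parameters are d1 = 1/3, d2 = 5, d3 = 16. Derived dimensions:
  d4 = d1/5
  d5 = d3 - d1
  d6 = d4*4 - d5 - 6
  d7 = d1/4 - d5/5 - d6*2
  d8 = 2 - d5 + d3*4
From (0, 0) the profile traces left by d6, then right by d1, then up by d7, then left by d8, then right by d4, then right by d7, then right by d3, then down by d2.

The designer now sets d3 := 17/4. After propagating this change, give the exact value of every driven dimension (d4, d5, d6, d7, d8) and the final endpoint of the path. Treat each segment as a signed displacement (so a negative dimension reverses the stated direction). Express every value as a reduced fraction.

d4 = 1/15
d5 = 47/12
d6 = -193/20
d7 = 93/5
d8 = 181/12
endpoint = (1069/60, 68/5)

Apply edit: d3 := 17/4
  d4 = d1/5 = 1/15
  d5 = d3 - d1 = 47/12
  d6 = d4*4 - d5 - 6 = -193/20
  d7 = d1/4 - d5/5 - d6*2 = 93/5
  d8 = 2 - d5 + d3*4 = 181/12
Walk from origin (0, 0):
  seg 1: left by d6 = -193/20 → (193/20, 0)
  seg 2: right by d1 = 1/3 → (599/60, 0)
  seg 3: up by d7 = 93/5 → (599/60, 93/5)
  seg 4: left by d8 = 181/12 → (-51/10, 93/5)
  seg 5: right by d4 = 1/15 → (-151/30, 93/5)
  seg 6: right by d7 = 93/5 → (407/30, 93/5)
  seg 7: right by d3 = 17/4 → (1069/60, 93/5)
  seg 8: down by d2 = 5 → (1069/60, 68/5)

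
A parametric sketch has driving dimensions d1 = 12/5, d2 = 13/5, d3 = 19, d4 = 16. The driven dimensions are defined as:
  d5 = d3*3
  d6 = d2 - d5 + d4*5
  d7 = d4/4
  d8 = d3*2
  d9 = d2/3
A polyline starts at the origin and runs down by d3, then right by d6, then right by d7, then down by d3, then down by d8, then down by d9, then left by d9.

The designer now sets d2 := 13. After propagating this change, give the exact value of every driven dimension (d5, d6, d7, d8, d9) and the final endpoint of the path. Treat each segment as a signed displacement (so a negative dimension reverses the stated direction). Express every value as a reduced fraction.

Apply edit: d2 := 13
  d5 = d3*3 = 57
  d6 = d2 - d5 + d4*5 = 36
  d7 = d4/4 = 4
  d8 = d3*2 = 38
  d9 = d2/3 = 13/3
Walk from origin (0, 0):
  seg 1: down by d3 = 19 → (0, -19)
  seg 2: right by d6 = 36 → (36, -19)
  seg 3: right by d7 = 4 → (40, -19)
  seg 4: down by d3 = 19 → (40, -38)
  seg 5: down by d8 = 38 → (40, -76)
  seg 6: down by d9 = 13/3 → (40, -241/3)
  seg 7: left by d9 = 13/3 → (107/3, -241/3)

d5 = 57
d6 = 36
d7 = 4
d8 = 38
d9 = 13/3
endpoint = (107/3, -241/3)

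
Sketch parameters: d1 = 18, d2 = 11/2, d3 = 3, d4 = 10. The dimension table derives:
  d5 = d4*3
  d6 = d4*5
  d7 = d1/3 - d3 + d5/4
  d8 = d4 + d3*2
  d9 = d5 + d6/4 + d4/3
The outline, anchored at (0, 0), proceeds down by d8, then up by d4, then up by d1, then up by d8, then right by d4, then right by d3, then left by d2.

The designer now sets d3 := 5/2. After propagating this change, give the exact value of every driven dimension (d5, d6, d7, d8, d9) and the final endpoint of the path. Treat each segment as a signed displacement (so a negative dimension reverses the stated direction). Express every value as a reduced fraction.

d5 = 30
d6 = 50
d7 = 11
d8 = 15
d9 = 275/6
endpoint = (7, 28)

Apply edit: d3 := 5/2
  d5 = d4*3 = 30
  d6 = d4*5 = 50
  d7 = d1/3 - d3 + d5/4 = 11
  d8 = d4 + d3*2 = 15
  d9 = d5 + d6/4 + d4/3 = 275/6
Walk from origin (0, 0):
  seg 1: down by d8 = 15 → (0, -15)
  seg 2: up by d4 = 10 → (0, -5)
  seg 3: up by d1 = 18 → (0, 13)
  seg 4: up by d8 = 15 → (0, 28)
  seg 5: right by d4 = 10 → (10, 28)
  seg 6: right by d3 = 5/2 → (25/2, 28)
  seg 7: left by d2 = 11/2 → (7, 28)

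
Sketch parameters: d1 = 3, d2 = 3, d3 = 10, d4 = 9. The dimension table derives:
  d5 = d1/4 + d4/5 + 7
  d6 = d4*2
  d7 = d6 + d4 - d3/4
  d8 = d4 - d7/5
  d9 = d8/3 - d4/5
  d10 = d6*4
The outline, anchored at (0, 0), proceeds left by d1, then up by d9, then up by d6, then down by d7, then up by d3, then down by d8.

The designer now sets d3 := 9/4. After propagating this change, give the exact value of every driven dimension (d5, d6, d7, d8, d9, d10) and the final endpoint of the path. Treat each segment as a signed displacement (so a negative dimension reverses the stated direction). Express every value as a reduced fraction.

d5 = 191/20
d6 = 18
d7 = 423/16
d8 = 297/80
d9 = -9/16
d10 = 72
endpoint = (-3, -837/80)

Apply edit: d3 := 9/4
  d5 = d1/4 + d4/5 + 7 = 191/20
  d6 = d4*2 = 18
  d7 = d6 + d4 - d3/4 = 423/16
  d8 = d4 - d7/5 = 297/80
  d9 = d8/3 - d4/5 = -9/16
  d10 = d6*4 = 72
Walk from origin (0, 0):
  seg 1: left by d1 = 3 → (-3, 0)
  seg 2: up by d9 = -9/16 → (-3, -9/16)
  seg 3: up by d6 = 18 → (-3, 279/16)
  seg 4: down by d7 = 423/16 → (-3, -9)
  seg 5: up by d3 = 9/4 → (-3, -27/4)
  seg 6: down by d8 = 297/80 → (-3, -837/80)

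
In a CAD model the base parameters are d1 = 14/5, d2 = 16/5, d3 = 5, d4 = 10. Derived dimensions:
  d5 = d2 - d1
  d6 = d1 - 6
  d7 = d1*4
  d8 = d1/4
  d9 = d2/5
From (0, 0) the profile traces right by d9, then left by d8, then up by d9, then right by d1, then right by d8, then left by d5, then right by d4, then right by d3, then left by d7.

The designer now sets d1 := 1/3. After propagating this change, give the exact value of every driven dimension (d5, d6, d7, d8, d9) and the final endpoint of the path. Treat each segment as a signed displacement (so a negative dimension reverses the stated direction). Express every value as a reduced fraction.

d5 = 43/15
d6 = -17/3
d7 = 4/3
d8 = 1/12
d9 = 16/25
endpoint = (883/75, 16/25)

Apply edit: d1 := 1/3
  d5 = d2 - d1 = 43/15
  d6 = d1 - 6 = -17/3
  d7 = d1*4 = 4/3
  d8 = d1/4 = 1/12
  d9 = d2/5 = 16/25
Walk from origin (0, 0):
  seg 1: right by d9 = 16/25 → (16/25, 0)
  seg 2: left by d8 = 1/12 → (167/300, 0)
  seg 3: up by d9 = 16/25 → (167/300, 16/25)
  seg 4: right by d1 = 1/3 → (89/100, 16/25)
  seg 5: right by d8 = 1/12 → (73/75, 16/25)
  seg 6: left by d5 = 43/15 → (-142/75, 16/25)
  seg 7: right by d4 = 10 → (608/75, 16/25)
  seg 8: right by d3 = 5 → (983/75, 16/25)
  seg 9: left by d7 = 4/3 → (883/75, 16/25)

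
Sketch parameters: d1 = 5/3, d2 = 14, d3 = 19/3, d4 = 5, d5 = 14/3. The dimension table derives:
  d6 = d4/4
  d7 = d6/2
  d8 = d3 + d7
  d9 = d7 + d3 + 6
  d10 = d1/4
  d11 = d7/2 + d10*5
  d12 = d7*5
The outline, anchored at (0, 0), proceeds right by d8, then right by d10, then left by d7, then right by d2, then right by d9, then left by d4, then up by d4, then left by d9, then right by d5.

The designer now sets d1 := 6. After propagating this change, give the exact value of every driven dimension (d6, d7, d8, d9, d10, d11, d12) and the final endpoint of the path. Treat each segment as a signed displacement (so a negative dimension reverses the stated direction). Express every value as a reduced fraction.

Apply edit: d1 := 6
  d6 = d4/4 = 5/4
  d7 = d6/2 = 5/8
  d8 = d3 + d7 = 167/24
  d9 = d7 + d3 + 6 = 311/24
  d10 = d1/4 = 3/2
  d11 = d7/2 + d10*5 = 125/16
  d12 = d7*5 = 25/8
Walk from origin (0, 0):
  seg 1: right by d8 = 167/24 → (167/24, 0)
  seg 2: right by d10 = 3/2 → (203/24, 0)
  seg 3: left by d7 = 5/8 → (47/6, 0)
  seg 4: right by d2 = 14 → (131/6, 0)
  seg 5: right by d9 = 311/24 → (835/24, 0)
  seg 6: left by d4 = 5 → (715/24, 0)
  seg 7: up by d4 = 5 → (715/24, 5)
  seg 8: left by d9 = 311/24 → (101/6, 5)
  seg 9: right by d5 = 14/3 → (43/2, 5)

d6 = 5/4
d7 = 5/8
d8 = 167/24
d9 = 311/24
d10 = 3/2
d11 = 125/16
d12 = 25/8
endpoint = (43/2, 5)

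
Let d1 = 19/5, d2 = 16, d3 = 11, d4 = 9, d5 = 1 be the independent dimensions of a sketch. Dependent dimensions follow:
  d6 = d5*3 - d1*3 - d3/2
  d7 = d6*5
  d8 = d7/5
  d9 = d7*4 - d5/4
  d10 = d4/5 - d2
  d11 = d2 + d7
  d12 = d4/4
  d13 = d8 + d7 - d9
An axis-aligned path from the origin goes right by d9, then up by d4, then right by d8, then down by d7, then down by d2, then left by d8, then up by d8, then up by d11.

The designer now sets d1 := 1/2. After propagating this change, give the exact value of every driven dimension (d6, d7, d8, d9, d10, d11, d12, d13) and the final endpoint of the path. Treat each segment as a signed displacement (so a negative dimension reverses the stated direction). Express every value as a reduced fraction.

Apply edit: d1 := 1/2
  d6 = d5*3 - d1*3 - d3/2 = -4
  d7 = d6*5 = -20
  d8 = d7/5 = -4
  d9 = d7*4 - d5/4 = -321/4
  d10 = d4/5 - d2 = -71/5
  d11 = d2 + d7 = -4
  d12 = d4/4 = 9/4
  d13 = d8 + d7 - d9 = 225/4
Walk from origin (0, 0):
  seg 1: right by d9 = -321/4 → (-321/4, 0)
  seg 2: up by d4 = 9 → (-321/4, 9)
  seg 3: right by d8 = -4 → (-337/4, 9)
  seg 4: down by d7 = -20 → (-337/4, 29)
  seg 5: down by d2 = 16 → (-337/4, 13)
  seg 6: left by d8 = -4 → (-321/4, 13)
  seg 7: up by d8 = -4 → (-321/4, 9)
  seg 8: up by d11 = -4 → (-321/4, 5)

d6 = -4
d7 = -20
d8 = -4
d9 = -321/4
d10 = -71/5
d11 = -4
d12 = 9/4
d13 = 225/4
endpoint = (-321/4, 5)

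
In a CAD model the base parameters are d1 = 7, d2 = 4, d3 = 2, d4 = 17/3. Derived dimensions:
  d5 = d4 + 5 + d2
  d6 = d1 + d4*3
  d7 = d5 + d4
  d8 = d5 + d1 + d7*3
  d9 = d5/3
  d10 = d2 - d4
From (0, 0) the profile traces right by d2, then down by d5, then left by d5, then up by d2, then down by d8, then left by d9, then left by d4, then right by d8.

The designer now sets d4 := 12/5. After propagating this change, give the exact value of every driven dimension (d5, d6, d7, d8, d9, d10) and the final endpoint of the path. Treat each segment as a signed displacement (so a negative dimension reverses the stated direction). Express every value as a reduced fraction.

d5 = 57/5
d6 = 71/5
d7 = 69/5
d8 = 299/5
d9 = 19/5
d10 = 8/5
endpoint = (231/5, -336/5)

Apply edit: d4 := 12/5
  d5 = d4 + 5 + d2 = 57/5
  d6 = d1 + d4*3 = 71/5
  d7 = d5 + d4 = 69/5
  d8 = d5 + d1 + d7*3 = 299/5
  d9 = d5/3 = 19/5
  d10 = d2 - d4 = 8/5
Walk from origin (0, 0):
  seg 1: right by d2 = 4 → (4, 0)
  seg 2: down by d5 = 57/5 → (4, -57/5)
  seg 3: left by d5 = 57/5 → (-37/5, -57/5)
  seg 4: up by d2 = 4 → (-37/5, -37/5)
  seg 5: down by d8 = 299/5 → (-37/5, -336/5)
  seg 6: left by d9 = 19/5 → (-56/5, -336/5)
  seg 7: left by d4 = 12/5 → (-68/5, -336/5)
  seg 8: right by d8 = 299/5 → (231/5, -336/5)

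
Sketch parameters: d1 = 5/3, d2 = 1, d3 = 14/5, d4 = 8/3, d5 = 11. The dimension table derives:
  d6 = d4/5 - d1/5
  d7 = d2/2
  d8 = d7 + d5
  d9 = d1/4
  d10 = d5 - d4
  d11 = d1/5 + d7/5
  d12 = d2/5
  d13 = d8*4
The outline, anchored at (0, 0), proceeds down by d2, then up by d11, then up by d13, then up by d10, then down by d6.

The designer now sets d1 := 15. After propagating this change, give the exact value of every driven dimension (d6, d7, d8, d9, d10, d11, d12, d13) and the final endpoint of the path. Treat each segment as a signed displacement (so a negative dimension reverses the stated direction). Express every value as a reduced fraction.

d6 = -37/15
d7 = 1/2
d8 = 23/2
d9 = 15/4
d10 = 25/3
d11 = 31/10
d12 = 1/5
d13 = 46
endpoint = (0, 589/10)

Apply edit: d1 := 15
  d6 = d4/5 - d1/5 = -37/15
  d7 = d2/2 = 1/2
  d8 = d7 + d5 = 23/2
  d9 = d1/4 = 15/4
  d10 = d5 - d4 = 25/3
  d11 = d1/5 + d7/5 = 31/10
  d12 = d2/5 = 1/5
  d13 = d8*4 = 46
Walk from origin (0, 0):
  seg 1: down by d2 = 1 → (0, -1)
  seg 2: up by d11 = 31/10 → (0, 21/10)
  seg 3: up by d13 = 46 → (0, 481/10)
  seg 4: up by d10 = 25/3 → (0, 1693/30)
  seg 5: down by d6 = -37/15 → (0, 589/10)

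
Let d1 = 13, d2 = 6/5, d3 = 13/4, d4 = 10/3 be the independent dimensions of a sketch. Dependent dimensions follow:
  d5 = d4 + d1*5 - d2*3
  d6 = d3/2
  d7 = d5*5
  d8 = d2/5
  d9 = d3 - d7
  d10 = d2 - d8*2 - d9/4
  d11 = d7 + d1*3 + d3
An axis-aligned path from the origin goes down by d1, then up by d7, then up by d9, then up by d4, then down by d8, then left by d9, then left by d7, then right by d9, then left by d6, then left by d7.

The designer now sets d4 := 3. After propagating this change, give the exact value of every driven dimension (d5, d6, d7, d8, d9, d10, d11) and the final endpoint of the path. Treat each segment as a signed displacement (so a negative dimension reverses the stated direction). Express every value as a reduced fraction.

d5 = 322/5
d6 = 13/8
d7 = 322
d8 = 6/25
d9 = -1275/4
d10 = 32163/400
d11 = 1457/4
endpoint = (-5165/8, -699/100)

Apply edit: d4 := 3
  d5 = d4 + d1*5 - d2*3 = 322/5
  d6 = d3/2 = 13/8
  d7 = d5*5 = 322
  d8 = d2/5 = 6/25
  d9 = d3 - d7 = -1275/4
  d10 = d2 - d8*2 - d9/4 = 32163/400
  d11 = d7 + d1*3 + d3 = 1457/4
Walk from origin (0, 0):
  seg 1: down by d1 = 13 → (0, -13)
  seg 2: up by d7 = 322 → (0, 309)
  seg 3: up by d9 = -1275/4 → (0, -39/4)
  seg 4: up by d4 = 3 → (0, -27/4)
  seg 5: down by d8 = 6/25 → (0, -699/100)
  seg 6: left by d9 = -1275/4 → (1275/4, -699/100)
  seg 7: left by d7 = 322 → (-13/4, -699/100)
  seg 8: right by d9 = -1275/4 → (-322, -699/100)
  seg 9: left by d6 = 13/8 → (-2589/8, -699/100)
  seg 10: left by d7 = 322 → (-5165/8, -699/100)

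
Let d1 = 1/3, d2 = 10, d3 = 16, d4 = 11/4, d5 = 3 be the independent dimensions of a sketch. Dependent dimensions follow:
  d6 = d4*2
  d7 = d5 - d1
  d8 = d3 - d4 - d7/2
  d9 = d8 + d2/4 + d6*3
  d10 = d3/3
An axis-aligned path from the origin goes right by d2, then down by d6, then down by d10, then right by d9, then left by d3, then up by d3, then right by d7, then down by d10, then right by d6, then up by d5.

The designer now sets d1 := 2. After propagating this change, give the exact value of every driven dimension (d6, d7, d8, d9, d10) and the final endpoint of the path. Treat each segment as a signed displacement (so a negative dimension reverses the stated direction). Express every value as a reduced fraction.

Apply edit: d1 := 2
  d6 = d4*2 = 11/2
  d7 = d5 - d1 = 1
  d8 = d3 - d4 - d7/2 = 51/4
  d9 = d8 + d2/4 + d6*3 = 127/4
  d10 = d3/3 = 16/3
Walk from origin (0, 0):
  seg 1: right by d2 = 10 → (10, 0)
  seg 2: down by d6 = 11/2 → (10, -11/2)
  seg 3: down by d10 = 16/3 → (10, -65/6)
  seg 4: right by d9 = 127/4 → (167/4, -65/6)
  seg 5: left by d3 = 16 → (103/4, -65/6)
  seg 6: up by d3 = 16 → (103/4, 31/6)
  seg 7: right by d7 = 1 → (107/4, 31/6)
  seg 8: down by d10 = 16/3 → (107/4, -1/6)
  seg 9: right by d6 = 11/2 → (129/4, -1/6)
  seg 10: up by d5 = 3 → (129/4, 17/6)

d6 = 11/2
d7 = 1
d8 = 51/4
d9 = 127/4
d10 = 16/3
endpoint = (129/4, 17/6)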